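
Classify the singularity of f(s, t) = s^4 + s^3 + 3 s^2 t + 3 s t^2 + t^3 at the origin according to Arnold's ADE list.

The Hessian of f at 0 is [[0, 0], [0, 0]] with rank 0, so corank 2. A Groebner basis of the Jacobian ideal J(f) in C{s,t} is {t^4, s*t^2 + 2*t^3/3, s^2 + 2*s*t + t^2}; counting standard monomials gives mu = 6. Corank 2; j^3 = (s + t)^3 is a perfect cube, so E-series; the 4-jet and mu = 6 give E_6.

E_6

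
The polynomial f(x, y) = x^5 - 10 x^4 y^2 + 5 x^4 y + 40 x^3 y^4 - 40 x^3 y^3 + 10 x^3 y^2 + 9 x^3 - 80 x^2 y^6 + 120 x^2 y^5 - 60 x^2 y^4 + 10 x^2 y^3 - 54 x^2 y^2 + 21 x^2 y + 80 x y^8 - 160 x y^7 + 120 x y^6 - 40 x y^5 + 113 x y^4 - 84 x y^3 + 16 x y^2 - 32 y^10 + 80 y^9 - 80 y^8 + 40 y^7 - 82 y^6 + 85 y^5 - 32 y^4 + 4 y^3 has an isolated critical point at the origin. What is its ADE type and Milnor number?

The Hessian of f at 0 has rank 0. Corank 2; j^3 = (x + y)*(3*x + 2*y)^2 has shape L^2 M (L != M), so D-series; mu = 6 gives D_6.

Type D_{6}, Milnor number mu = 6.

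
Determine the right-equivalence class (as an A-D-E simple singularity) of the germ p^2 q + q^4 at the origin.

The Hessian of f at 0 is [[0, 0], [0, 0]] with rank 0, so corank 2. A Groebner basis of the Jacobian ideal J(f) in C{p,q} is {p^3, p^2/4 + q^3, p*q}; counting standard monomials gives mu = 5. Corank 2; j^3 = p^2*q has shape L^2 M (L != M), so D-series; mu = 5 gives D_5.

D_{5}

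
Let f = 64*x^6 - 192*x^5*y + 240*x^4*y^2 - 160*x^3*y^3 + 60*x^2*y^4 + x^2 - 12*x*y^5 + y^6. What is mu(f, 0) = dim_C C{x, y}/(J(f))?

The Hessian of f at 0 has rank 1. Corank 1: A-series; mu = 5 gives A_5.

5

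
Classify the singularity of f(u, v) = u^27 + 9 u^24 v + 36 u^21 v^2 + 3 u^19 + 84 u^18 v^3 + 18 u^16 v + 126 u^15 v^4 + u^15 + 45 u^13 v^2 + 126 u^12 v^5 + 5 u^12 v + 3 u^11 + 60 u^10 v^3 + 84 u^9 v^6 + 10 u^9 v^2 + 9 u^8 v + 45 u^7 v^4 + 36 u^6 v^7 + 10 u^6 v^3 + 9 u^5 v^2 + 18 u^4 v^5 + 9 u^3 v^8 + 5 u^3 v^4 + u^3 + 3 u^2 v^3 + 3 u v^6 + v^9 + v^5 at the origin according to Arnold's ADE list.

E_8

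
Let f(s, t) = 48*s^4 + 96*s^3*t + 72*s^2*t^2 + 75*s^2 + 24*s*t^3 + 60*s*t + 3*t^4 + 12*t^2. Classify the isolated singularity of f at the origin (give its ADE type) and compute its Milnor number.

Type A_3, Milnor number mu = 3.

The Hessian of f at 0 has rank 1. Corank 1: A-series; mu = 3 gives A_3.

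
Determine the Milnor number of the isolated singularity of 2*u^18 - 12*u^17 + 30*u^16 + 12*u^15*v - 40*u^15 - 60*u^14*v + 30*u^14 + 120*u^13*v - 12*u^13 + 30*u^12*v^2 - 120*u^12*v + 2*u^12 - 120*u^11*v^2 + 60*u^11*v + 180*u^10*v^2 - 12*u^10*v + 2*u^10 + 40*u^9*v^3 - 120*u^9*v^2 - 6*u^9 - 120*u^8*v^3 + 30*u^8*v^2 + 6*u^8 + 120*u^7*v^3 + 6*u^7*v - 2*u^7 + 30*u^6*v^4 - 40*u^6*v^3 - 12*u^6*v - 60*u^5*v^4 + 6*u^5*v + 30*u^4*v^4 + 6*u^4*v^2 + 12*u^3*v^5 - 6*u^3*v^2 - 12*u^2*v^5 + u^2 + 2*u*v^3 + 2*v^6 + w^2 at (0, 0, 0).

5

The Hessian of f at 0 has rank 2. Corank 1: A-series; mu = 5 gives A_5.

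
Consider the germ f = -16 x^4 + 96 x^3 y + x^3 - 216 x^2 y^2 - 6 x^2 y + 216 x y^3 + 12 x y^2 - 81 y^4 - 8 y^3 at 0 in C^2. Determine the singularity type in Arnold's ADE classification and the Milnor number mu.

Type E_6, Milnor number mu = 6.

The Hessian of f at 0 has rank 0. Corank 2; j^3 = (x - 2*y)^3 is a perfect cube, so E-series; the 4-jet and mu = 6 give E_6.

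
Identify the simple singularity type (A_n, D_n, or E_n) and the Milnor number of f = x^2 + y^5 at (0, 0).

Type A_4, Milnor number mu = 4.

The Hessian of f at 0 is [[2, 0], [0, 0]] with rank 1, so corank 1. A Groebner basis of the Jacobian ideal J(f) in C{x,y} is {y^4, x}; counting standard monomials gives mu = 4. Corank 1: A-series; mu = 4 gives A_4.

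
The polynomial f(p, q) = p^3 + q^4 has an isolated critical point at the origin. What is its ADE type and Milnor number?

The Hessian of f at 0 is [[0, 0], [0, 0]] with rank 0, so corank 2. A Groebner basis of the Jacobian ideal J(f) in C{p,q} is {q^3, p^2}; counting standard monomials gives mu = 6. Corank 2; j^3 = p^3 is a perfect cube, so E-series; the 4-jet and mu = 6 give E_6.

Type E_{6}, Milnor number mu = 6.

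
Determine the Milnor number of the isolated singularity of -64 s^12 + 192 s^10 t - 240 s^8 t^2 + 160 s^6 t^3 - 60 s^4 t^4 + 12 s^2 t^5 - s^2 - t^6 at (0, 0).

5

The Hessian of f at 0 has rank 1. Corank 1: A-series; mu = 5 gives A_5.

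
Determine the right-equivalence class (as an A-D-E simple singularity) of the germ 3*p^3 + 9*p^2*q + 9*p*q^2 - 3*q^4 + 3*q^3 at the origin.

The Hessian of f at 0 has rank 0. Corank 2; j^3 = 3*(p + q)^3 is a perfect cube, so E-series; the 4-jet and mu = 6 give E_6.

E6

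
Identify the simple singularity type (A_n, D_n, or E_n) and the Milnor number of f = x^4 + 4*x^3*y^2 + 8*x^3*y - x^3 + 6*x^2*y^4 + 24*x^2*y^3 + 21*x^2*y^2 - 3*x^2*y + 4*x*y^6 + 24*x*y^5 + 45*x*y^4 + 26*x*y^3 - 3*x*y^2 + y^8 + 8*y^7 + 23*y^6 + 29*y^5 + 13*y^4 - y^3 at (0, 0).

The Hessian of f at 0 is [[0, 0], [0, 0]] with rank 0, so corank 2. A Groebner basis of the Jacobian ideal J(f) in C{x,y} is {x^3 + 3*x^2 + 6*x*y + 3*y^2, x^2*y - 5*x^2/2 - 5*x*y - 5*y^2/2, 2*x^2 + x*y^2 + 4*x*y + 2*y^2, -3*x^2/2 - 3*x*y + y^3 - 3*y^2/2}; counting standard monomials gives mu = 6. Corank 2; j^3 = -(x + y)^3 is a perfect cube, so E-series; the 4-jet and mu = 6 give E_6.

Type E_6, Milnor number mu = 6.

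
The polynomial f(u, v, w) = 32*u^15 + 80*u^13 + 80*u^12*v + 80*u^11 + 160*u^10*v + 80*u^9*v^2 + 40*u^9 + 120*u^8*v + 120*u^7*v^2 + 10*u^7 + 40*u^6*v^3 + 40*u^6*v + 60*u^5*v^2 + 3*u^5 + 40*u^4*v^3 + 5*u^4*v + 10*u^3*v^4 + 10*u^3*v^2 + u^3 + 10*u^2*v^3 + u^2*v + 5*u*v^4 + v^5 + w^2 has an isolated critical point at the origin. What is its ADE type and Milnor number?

The Hessian of f at 0 has rank 1. Corank 2; j^3 = u^2*(u + v) has shape L^2 M (L != M), so D-series; mu = 6 gives D_6.

Type D_{6}, Milnor number mu = 6.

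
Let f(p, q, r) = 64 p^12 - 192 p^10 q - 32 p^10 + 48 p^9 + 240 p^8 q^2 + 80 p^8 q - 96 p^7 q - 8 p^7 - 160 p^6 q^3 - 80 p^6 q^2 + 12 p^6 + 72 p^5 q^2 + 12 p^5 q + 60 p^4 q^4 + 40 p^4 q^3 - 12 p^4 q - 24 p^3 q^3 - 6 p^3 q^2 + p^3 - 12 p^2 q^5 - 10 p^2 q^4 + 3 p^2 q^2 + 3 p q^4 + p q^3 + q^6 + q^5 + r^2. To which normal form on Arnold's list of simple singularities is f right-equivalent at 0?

E_7

The Hessian of f at 0 is [[0, 0, 0], [0, 0, 0], [0, 0, 2]] with rank 1, so corank 2. A Groebner basis of the Jacobian ideal J(f) in C{p,q,r} is {-p^2 + q^4 - q^3/3, p^3, p^2*q + p^2/3 + q^3/9, p^2 + p*q^2 + q^3/3, r}; counting standard monomials gives mu = 7. Corank 2; j^3 = p^3 is a perfect cube, so E-series; the 4-jet and mu = 7 give E_7.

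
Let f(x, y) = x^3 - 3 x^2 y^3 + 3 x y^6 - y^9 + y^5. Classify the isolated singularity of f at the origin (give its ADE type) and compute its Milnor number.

The Hessian of f at 0 is [[0, 0], [0, 0]] with rank 0, so corank 2. A Groebner basis of the Jacobian ideal J(f) in C{x,y} is {-x^2/2 + x*y^3, y^4, x^3, x^2*y}; counting standard monomials gives mu = 8. Corank 2; j^3 = x^3 is a perfect cube, so E-series; the 5-jet and mu = 8 give E_8.

Type E_8, Milnor number mu = 8.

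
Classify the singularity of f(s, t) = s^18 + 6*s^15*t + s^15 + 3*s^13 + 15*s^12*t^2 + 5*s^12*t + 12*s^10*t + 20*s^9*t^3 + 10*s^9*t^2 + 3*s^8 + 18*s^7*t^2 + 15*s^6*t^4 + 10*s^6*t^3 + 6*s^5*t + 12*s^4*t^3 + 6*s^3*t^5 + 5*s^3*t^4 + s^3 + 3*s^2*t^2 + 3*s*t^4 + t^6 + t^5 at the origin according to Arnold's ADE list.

The Hessian of f at 0 has rank 0. Corank 2; j^3 = s^3 is a perfect cube, so E-series; the 5-jet and mu = 8 give E_8.

E_{8}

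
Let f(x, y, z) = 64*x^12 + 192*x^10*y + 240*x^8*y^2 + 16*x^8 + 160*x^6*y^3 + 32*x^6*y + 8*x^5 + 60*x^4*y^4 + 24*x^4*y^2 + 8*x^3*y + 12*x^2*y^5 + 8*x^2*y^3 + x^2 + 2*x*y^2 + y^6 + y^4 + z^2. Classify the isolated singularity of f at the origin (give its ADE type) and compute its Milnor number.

The Hessian of f at 0 is [[2, 0, 0], [0, 0, 0], [0, 0, 2]] with rank 2, so corank 1. A Groebner basis of the Jacobian ideal J(f) in C{x,y,z} is {x^3, x^2*y, x + y^2, z}; counting standard monomials gives mu = 5. Corank 1: A-series; mu = 5 gives A_5.

Type A_5, Milnor number mu = 5.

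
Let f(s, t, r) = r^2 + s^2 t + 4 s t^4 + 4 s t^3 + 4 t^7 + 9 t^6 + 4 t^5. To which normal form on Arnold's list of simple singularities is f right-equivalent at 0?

D_7

The Hessian of f at 0 has rank 1. Corank 2; j^3 = s^2*t has shape L^2 M (L != M), so D-series; mu = 7 gives D_7.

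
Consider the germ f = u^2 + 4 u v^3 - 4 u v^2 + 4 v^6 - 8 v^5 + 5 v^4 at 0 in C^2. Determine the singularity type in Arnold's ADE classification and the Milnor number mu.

Type A_3, Milnor number mu = 3.

The Hessian of f at 0 is [[2, 0], [0, 0]] with rank 1, so corank 1. A Groebner basis of the Jacobian ideal J(f) in C{u,v} is {u^2, u*v, -u/2 + v^2}; counting standard monomials gives mu = 3. Corank 1: A-series; mu = 3 gives A_3.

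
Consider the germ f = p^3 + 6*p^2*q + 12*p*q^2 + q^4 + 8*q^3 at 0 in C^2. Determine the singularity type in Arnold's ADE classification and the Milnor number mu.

The Hessian of f at 0 is [[0, 0], [0, 0]] with rank 0, so corank 2. A Groebner basis of the Jacobian ideal J(f) in C{p,q} is {q^3, p^2 + 4*p*q + 4*q^2}; counting standard monomials gives mu = 6. Corank 2; j^3 = (p + 2*q)^3 is a perfect cube, so E-series; the 4-jet and mu = 6 give E_6.

Type E6, Milnor number mu = 6.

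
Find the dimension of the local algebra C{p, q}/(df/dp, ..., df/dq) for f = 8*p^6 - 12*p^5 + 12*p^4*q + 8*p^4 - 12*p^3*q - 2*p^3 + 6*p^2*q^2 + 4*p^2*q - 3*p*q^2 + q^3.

The Hessian of f at 0 has rank 0. Corank 2; j^3 = -(p - q)*(2*p^2 - 2*p*q + q^2) splits into three distinct lines over C (the quadratic factor has nonzero discriminant), so D_4.

4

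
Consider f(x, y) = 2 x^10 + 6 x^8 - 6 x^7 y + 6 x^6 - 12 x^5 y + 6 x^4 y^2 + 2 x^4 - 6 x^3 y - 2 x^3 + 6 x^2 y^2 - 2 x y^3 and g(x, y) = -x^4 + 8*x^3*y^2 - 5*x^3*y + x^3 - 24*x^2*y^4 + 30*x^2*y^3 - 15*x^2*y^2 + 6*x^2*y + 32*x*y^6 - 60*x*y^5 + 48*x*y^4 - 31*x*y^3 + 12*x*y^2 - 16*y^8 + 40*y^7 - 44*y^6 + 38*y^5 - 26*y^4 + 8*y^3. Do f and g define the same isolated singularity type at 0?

Yes.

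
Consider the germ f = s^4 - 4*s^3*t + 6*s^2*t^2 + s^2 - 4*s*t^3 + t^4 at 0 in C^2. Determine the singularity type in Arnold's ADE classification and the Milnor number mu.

Type A_{3}, Milnor number mu = 3.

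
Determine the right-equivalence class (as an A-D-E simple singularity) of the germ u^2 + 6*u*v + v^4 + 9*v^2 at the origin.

The Hessian of f at 0 has rank 1. Corank 1: A-series; mu = 3 gives A_3.

A3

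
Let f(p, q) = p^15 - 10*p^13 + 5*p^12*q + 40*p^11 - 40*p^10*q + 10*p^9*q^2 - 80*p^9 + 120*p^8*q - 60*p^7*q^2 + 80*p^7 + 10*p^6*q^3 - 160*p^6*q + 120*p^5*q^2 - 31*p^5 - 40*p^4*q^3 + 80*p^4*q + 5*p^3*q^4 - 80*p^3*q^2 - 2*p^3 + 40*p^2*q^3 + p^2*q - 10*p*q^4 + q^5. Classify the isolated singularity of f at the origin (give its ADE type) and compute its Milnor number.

Type D_6, Milnor number mu = 6.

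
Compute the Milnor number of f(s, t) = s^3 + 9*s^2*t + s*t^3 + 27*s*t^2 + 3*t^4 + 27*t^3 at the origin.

7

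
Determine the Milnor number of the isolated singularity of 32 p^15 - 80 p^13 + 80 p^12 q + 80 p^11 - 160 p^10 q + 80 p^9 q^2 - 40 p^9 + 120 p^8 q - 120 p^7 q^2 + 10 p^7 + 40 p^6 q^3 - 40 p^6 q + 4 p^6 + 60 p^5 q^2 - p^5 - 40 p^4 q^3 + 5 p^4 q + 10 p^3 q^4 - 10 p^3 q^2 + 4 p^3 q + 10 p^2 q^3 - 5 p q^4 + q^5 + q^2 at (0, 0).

4

The Hessian of f at 0 is [[0, 0], [0, 2]] with rank 1, so corank 1. A Groebner basis of the Jacobian ideal J(f) in C{p,q} is {p^3 + q/2, p*q, q^2}; counting standard monomials gives mu = 4. Corank 1: A-series; mu = 4 gives A_4.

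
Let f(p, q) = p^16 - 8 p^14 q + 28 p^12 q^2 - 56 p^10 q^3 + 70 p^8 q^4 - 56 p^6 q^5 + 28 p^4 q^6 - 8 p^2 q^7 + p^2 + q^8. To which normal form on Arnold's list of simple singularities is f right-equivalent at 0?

A_{7}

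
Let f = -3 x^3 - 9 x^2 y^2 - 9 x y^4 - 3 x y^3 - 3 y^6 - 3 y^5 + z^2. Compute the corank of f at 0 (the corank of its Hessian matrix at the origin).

2

The Hessian at 0 is [[0, 0, 0], [0, 0, 0], [0, 0, 2]] of rank 1; hence corank 2.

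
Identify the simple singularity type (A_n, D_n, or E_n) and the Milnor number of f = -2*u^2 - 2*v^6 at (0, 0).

Type A_{5}, Milnor number mu = 5.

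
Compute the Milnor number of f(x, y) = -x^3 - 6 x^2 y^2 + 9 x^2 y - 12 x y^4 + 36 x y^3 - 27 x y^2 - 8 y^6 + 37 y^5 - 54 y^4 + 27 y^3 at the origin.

8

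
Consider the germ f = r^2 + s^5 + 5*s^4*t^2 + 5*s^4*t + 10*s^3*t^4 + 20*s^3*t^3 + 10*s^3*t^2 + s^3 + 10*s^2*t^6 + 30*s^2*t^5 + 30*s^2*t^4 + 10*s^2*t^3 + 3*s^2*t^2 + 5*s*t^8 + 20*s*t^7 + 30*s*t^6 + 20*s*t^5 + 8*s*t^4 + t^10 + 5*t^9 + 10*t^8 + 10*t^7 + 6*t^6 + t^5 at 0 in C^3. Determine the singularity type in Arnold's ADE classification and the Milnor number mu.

The Hessian of f at 0 has rank 1. Corank 2; j^3 = s^3 is a perfect cube, so E-series; the 5-jet and mu = 8 give E_8.

Type E_8, Milnor number mu = 8.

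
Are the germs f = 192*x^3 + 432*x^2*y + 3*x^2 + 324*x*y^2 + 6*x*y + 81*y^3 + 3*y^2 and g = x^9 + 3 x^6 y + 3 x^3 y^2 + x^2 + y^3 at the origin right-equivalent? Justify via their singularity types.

Yes.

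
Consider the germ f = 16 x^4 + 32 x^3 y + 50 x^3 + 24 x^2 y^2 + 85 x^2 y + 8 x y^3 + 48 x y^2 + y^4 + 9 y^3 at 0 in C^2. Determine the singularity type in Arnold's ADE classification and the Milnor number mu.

Type D5, Milnor number mu = 5.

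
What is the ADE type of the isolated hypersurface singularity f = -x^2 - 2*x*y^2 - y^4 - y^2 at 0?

The Hessian of f at 0 has rank 2. Corank 0: nondegenerate Morse point, so A_1.

A1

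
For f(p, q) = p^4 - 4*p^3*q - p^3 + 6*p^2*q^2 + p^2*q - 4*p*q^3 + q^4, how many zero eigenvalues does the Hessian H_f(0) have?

The Hessian at 0 is [[0, 0], [0, 0]] of rank 0; hence corank 2.

2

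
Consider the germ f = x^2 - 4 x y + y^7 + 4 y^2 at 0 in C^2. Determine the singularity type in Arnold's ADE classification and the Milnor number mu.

The Hessian of f at 0 has rank 1. Corank 1: A-series; mu = 6 gives A_6.

Type A_6, Milnor number mu = 6.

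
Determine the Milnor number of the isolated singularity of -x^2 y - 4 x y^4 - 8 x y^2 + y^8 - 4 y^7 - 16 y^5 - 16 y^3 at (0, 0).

9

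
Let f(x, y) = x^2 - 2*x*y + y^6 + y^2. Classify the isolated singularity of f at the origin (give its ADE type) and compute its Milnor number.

The Hessian of f at 0 has rank 1. Corank 1: A-series; mu = 5 gives A_5.

Type A5, Milnor number mu = 5.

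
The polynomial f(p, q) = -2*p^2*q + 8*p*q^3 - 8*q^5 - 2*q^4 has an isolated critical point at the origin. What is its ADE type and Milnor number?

Type D_5, Milnor number mu = 5.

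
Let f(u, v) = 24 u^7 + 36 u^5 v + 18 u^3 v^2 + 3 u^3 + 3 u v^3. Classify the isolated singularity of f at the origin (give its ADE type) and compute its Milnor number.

Type E7, Milnor number mu = 7.

The Hessian of f at 0 has rank 0. Corank 2; j^3 = 3*u^3 is a perfect cube, so E-series; the 4-jet and mu = 7 give E_7.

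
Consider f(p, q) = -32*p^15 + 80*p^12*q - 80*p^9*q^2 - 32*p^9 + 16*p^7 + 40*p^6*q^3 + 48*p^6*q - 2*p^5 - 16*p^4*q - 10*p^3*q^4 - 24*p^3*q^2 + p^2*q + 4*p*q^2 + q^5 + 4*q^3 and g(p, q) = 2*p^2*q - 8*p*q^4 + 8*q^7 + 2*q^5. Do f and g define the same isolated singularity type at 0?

Yes.

The Hessian of f at 0 has rank 0. Corank 2; j^3 = q*(p + 2*q)^2 has shape L^2 M (L != M), so D-series; mu = 6 gives D_6. The Hessian of g at 0 has rank 0. Corank 2; j^3 = 2*p^2*q has shape L^2 M (L != M), so D-series; mu = 6 gives D_6. Both have type D_6, hence right-equivalent.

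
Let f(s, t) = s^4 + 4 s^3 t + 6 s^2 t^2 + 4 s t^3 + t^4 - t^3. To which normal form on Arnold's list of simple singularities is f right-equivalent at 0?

The Hessian of f at 0 has rank 0. Corank 2; j^3 = -t^3 is a perfect cube, so E-series; the 4-jet and mu = 6 give E_6.

E6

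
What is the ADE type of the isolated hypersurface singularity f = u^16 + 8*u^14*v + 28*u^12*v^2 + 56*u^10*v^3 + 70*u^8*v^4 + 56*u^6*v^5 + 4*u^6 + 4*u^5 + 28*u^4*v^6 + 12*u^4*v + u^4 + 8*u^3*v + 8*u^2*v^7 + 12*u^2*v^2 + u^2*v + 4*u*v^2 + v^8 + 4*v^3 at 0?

D9

The Hessian of f at 0 is [[0, 0], [0, 0]] with rank 0, so corank 2. A Groebner basis of the Jacobian ideal J(f) in C{u,v} is {u^4 + u^3/2 - u*v/2 - v^2, 511*u^3/16 + 16*u^2 + u*v^3 - 3*u*v^2/2 + 129*u*v/4 - 3*v^3/2 + v^2/2, -2045*u^3/32 - 32*u^2 + 7*u*v^2/4 - 2059*u*v/32 + v^4 + 3*v^3/2 - 11*v^2/16, u^2*v + u*v/2 + v^2}; counting standard monomials gives mu = 9. Corank 2; j^3 = v*(u + 2*v)^2 has shape L^2 M (L != M), so D-series; mu = 9 gives D_9.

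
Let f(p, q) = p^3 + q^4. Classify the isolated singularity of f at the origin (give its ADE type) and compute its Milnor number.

Type E6, Milnor number mu = 6.

The Hessian of f at 0 is [[0, 0], [0, 0]] with rank 0, so corank 2. A Groebner basis of the Jacobian ideal J(f) in C{p,q} is {q^3, p^2}; counting standard monomials gives mu = 6. Corank 2; j^3 = p^3 is a perfect cube, so E-series; the 4-jet and mu = 6 give E_6.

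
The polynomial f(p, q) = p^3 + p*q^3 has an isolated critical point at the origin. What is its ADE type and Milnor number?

Type E_7, Milnor number mu = 7.

The Hessian of f at 0 has rank 0. Corank 2; j^3 = p^3 is a perfect cube, so E-series; the 4-jet and mu = 7 give E_7.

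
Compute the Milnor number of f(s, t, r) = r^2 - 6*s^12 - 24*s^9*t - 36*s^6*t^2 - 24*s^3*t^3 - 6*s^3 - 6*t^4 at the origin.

The Hessian of f at 0 has rank 1. Corank 2; j^3 = -6*s^3 is a perfect cube, so E-series; the 4-jet and mu = 6 give E_6.

6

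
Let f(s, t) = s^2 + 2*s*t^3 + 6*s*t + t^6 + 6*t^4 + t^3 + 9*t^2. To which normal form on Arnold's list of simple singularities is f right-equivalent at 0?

A_{2}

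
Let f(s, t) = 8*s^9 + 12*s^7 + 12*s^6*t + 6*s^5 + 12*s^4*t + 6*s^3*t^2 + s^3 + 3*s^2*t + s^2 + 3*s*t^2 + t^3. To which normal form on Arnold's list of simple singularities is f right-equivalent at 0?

The Hessian of f at 0 has rank 1. Corank 1: A-series; mu = 2 gives A_2.

A_{2}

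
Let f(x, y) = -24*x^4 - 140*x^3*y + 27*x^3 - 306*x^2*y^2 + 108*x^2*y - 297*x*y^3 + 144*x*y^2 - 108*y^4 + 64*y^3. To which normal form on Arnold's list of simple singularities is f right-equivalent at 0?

E7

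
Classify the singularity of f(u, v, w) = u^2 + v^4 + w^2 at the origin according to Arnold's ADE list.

A_{3}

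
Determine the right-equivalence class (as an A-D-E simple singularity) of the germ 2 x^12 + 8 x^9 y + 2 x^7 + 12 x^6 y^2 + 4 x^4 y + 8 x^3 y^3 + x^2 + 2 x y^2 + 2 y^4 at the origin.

A_{3}

The Hessian of f at 0 has rank 1. Corank 1: A-series; mu = 3 gives A_3.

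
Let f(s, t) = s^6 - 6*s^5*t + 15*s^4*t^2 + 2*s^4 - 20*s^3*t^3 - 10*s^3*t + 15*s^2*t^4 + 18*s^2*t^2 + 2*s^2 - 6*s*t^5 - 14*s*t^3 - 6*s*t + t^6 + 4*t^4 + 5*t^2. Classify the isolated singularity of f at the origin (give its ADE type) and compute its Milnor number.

Type A_{1}, Milnor number mu = 1.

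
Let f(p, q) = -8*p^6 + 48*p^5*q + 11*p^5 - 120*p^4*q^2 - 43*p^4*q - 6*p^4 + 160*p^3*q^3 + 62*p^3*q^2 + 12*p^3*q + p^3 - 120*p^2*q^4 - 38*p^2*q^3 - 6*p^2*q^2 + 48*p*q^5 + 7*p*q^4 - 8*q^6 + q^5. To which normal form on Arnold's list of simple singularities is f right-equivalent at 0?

The Hessian of f at 0 has rank 0. Corank 2; j^3 = p^3 is a perfect cube, so E-series; the 5-jet and mu = 8 give E_8.

E8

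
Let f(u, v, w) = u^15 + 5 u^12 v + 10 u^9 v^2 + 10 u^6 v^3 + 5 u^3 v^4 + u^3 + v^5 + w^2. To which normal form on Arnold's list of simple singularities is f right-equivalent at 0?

E8

The Hessian of f at 0 has rank 1. Corank 2; j^3 = u^3 is a perfect cube, so E-series; the 5-jet and mu = 8 give E_8.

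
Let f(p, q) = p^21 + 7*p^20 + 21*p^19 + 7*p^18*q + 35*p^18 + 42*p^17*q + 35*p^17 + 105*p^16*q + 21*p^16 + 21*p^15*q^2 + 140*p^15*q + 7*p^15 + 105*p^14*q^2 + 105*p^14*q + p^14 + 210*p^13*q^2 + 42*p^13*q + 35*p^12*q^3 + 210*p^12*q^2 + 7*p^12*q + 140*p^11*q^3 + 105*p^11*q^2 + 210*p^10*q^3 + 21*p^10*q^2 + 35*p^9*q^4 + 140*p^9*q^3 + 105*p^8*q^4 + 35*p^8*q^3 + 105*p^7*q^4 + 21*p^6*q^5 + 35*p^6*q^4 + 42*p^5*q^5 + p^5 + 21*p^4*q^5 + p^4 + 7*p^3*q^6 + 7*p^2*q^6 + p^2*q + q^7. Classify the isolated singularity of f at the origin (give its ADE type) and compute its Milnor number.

The Hessian of f at 0 has rank 0. Corank 2; j^3 = p^2*q has shape L^2 M (L != M), so D-series; mu = 8 gives D_8.

Type D_8, Milnor number mu = 8.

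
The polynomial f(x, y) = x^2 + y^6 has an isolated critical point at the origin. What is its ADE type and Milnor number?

Type A_5, Milnor number mu = 5.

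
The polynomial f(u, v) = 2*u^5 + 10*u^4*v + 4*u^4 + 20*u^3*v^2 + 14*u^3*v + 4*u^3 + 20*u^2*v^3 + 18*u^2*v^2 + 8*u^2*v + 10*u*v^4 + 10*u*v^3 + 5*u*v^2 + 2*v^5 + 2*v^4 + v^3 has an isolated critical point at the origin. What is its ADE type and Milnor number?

The Hessian of f at 0 is [[0, 0], [0, 0]] with rank 0, so corank 2. A Groebner basis of the Jacobian ideal J(f) in C{u,v} is {u^3 - 5*u^2 - 6*u*v - 7*v^2/4, u^2*v + 9*u^2 + 11*u*v + 13*v^2/4, -16*u^2 + u*v^2 - 20*u*v - 6*v^2, 28*u^2 + 36*u*v + v^3 + 11*v^2}; counting standard monomials gives mu = 6. Corank 2; j^3 = (u + v)*(2*u + v)^2 has shape L^2 M (L != M), so D-series; mu = 6 gives D_6.

Type D_{6}, Milnor number mu = 6.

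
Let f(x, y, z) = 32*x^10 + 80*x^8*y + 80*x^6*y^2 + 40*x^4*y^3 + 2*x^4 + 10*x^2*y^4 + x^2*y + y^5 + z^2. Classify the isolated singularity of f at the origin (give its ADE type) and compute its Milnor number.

Type D6, Milnor number mu = 6.

The Hessian of f at 0 has rank 1. Corank 2; j^3 = x^2*y has shape L^2 M (L != M), so D-series; mu = 6 gives D_6.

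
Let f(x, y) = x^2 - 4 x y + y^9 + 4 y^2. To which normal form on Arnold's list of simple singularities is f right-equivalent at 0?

A_{8}

The Hessian of f at 0 has rank 1. Corank 1: A-series; mu = 8 gives A_8.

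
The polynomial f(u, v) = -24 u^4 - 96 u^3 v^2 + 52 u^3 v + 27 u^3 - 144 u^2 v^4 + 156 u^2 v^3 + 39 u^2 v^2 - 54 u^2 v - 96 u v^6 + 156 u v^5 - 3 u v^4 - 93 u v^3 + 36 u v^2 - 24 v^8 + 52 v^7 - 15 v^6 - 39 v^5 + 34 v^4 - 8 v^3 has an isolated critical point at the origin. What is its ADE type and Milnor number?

The Hessian of f at 0 is [[0, 0], [0, 0]] with rank 0, so corank 2. A Groebner basis of the Jacobian ideal J(f) in C{u,v} is {-19683*u^2/20327 + 26244*u*v/20327 + v^4 + 27*v^3/20327 - 8748*v^2/20327, u^3 + 26622*u^2/20327 - 35496*u*v/20327 - 18178*v^3/60981 + 11832*v^2/20327, u^2*v + 26649*u^2/20327 - 35532*u*v/20327 - 81637*v^3/182943 + 11844*v^2/20327, 20007*u^2/20327 + u*v^2 - 26676*u*v/20327 - 122209*v^3/182943 + 8892*v^2/20327}; counting standard monomials gives mu = 7. Corank 2; j^3 = (3*u - 2*v)^3 is a perfect cube, so E-series; the 4-jet and mu = 7 give E_7.

Type E_7, Milnor number mu = 7.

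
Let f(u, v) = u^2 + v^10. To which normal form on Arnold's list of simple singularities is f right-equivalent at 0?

A_9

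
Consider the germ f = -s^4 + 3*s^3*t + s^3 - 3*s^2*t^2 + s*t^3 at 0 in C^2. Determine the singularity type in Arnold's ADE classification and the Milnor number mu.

The Hessian of f at 0 has rank 0. Corank 2; j^3 = s^3 is a perfect cube, so E-series; the 4-jet and mu = 7 give E_7.

Type E7, Milnor number mu = 7.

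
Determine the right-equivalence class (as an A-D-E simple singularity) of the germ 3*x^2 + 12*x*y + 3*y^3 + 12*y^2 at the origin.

A2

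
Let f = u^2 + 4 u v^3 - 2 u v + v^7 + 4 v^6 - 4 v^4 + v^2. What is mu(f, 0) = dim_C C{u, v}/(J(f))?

6

The Hessian of f at 0 has rank 1. Corank 1: A-series; mu = 6 gives A_6.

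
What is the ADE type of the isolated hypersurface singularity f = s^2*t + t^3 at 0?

The Hessian of f at 0 has rank 0. Corank 2; j^3 = t*(s^2 + t^2) splits into three distinct lines over C (the quadratic factor has nonzero discriminant), so D_4.

D4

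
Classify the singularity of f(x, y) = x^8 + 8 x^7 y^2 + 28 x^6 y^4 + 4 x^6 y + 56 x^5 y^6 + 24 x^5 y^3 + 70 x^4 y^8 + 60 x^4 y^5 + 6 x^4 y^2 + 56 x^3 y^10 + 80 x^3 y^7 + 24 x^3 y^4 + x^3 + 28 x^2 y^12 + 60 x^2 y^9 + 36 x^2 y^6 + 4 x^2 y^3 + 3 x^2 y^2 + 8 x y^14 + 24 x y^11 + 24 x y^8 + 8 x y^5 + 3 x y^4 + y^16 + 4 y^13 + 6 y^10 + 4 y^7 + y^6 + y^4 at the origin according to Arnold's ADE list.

E6

The Hessian of f at 0 has rank 0. Corank 2; j^3 = x^3 is a perfect cube, so E-series; the 4-jet and mu = 6 give E_6.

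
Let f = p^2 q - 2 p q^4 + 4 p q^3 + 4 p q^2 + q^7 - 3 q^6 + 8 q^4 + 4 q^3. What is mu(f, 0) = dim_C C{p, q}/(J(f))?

7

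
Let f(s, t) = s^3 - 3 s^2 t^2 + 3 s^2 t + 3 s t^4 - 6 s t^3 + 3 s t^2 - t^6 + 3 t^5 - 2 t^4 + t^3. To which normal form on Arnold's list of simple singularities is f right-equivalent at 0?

E6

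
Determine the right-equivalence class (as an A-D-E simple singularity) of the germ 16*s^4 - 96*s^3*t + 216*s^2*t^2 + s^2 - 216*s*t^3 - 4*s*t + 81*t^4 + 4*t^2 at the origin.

The Hessian of f at 0 is [[2, -4], [-4, 8]] with rank 1, so corank 1. A Groebner basis of the Jacobian ideal J(f) in C{s,t} is {t^3, s - 2*t}; counting standard monomials gives mu = 3. Corank 1: A-series; mu = 3 gives A_3.

A_3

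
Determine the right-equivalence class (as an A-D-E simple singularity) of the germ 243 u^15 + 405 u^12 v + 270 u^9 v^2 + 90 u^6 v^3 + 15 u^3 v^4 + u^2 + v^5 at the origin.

A4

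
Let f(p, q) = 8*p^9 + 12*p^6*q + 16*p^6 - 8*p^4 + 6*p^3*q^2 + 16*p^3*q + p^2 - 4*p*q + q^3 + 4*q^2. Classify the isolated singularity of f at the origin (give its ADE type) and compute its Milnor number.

The Hessian of f at 0 is [[2, -4], [-4, 8]] with rank 1, so corank 1. A Groebner basis of the Jacobian ideal J(f) in C{p,q} is {q^2, p - 2*q}; counting standard monomials gives mu = 2. Corank 1: A-series; mu = 2 gives A_2.

Type A_{2}, Milnor number mu = 2.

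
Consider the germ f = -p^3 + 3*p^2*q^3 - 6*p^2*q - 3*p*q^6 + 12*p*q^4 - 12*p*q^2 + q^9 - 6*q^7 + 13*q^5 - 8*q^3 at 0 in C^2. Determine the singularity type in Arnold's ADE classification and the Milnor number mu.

The Hessian of f at 0 has rank 0. Corank 2; j^3 = -(p + 2*q)^3 is a perfect cube, so E-series; the 5-jet and mu = 8 give E_8.

Type E8, Milnor number mu = 8.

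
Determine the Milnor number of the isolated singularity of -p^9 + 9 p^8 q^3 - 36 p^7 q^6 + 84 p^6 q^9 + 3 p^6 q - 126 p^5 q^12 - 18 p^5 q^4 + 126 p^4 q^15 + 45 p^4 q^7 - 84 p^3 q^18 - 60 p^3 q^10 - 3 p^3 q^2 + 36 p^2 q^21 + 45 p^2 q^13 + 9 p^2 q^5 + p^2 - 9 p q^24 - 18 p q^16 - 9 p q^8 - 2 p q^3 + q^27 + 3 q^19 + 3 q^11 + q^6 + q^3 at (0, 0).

2

The Hessian of f at 0 has rank 1. Corank 1: A-series; mu = 2 gives A_2.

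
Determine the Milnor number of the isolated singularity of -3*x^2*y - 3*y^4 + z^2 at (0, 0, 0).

The Hessian of f at 0 is [[0, 0, 0], [0, 0, 0], [0, 0, 2]] with rank 1, so corank 2. A Groebner basis of the Jacobian ideal J(f) in C{x,y,z} is {x^3, x^2/4 + y^3, x*y, z}; counting standard monomials gives mu = 5. Corank 2; j^3 = -3*x^2*y has shape L^2 M (L != M), so D-series; mu = 5 gives D_5.

5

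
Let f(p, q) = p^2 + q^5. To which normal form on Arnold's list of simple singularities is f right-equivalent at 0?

A_{4}

The Hessian of f at 0 has rank 1. Corank 1: A-series; mu = 4 gives A_4.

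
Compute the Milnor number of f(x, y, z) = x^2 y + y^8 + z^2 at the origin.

9

The Hessian of f at 0 has rank 1. Corank 2; j^3 = x^2*y has shape L^2 M (L != M), so D-series; mu = 9 gives D_9.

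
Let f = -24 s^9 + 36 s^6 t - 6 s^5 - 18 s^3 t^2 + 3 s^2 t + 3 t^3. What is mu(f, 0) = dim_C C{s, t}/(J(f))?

The Hessian of f at 0 is [[0, 0], [0, 0]] with rank 0, so corank 2. A Groebner basis of the Jacobian ideal J(f) in C{s,t} is {t^3, s^2 + 3*t^2, s*t}; counting standard monomials gives mu = 4. Corank 2; j^3 = 3*t*(s^2 + t^2) splits into three distinct lines over C (the quadratic factor has nonzero discriminant), so D_4.

4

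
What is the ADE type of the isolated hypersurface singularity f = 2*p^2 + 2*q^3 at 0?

A_2

The Hessian of f at 0 is [[4, 0], [0, 0]] with rank 1, so corank 1. A Groebner basis of the Jacobian ideal J(f) in C{p,q} is {q^2, p}; counting standard monomials gives mu = 2. Corank 1: A-series; mu = 2 gives A_2.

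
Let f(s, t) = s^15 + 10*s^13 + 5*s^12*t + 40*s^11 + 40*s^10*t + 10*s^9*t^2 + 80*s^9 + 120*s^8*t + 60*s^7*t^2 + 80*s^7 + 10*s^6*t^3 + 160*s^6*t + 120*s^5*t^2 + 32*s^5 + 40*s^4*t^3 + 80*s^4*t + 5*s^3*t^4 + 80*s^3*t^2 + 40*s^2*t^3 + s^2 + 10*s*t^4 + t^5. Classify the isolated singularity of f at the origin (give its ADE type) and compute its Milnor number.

The Hessian of f at 0 is [[2, 0], [0, 0]] with rank 1, so corank 1. A Groebner basis of the Jacobian ideal J(f) in C{s,t} is {t^4, s}; counting standard monomials gives mu = 4. Corank 1: A-series; mu = 4 gives A_4.

Type A4, Milnor number mu = 4.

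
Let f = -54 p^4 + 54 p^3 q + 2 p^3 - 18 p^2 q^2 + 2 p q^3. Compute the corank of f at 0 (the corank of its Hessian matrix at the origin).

2

Hessian at 0 has rank 0.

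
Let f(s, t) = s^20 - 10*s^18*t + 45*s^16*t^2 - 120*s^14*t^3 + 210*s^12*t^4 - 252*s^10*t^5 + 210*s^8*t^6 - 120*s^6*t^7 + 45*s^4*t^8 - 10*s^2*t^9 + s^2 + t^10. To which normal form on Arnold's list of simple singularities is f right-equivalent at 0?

The Hessian of f at 0 has rank 1. Corank 1: A-series; mu = 9 gives A_9.

A_9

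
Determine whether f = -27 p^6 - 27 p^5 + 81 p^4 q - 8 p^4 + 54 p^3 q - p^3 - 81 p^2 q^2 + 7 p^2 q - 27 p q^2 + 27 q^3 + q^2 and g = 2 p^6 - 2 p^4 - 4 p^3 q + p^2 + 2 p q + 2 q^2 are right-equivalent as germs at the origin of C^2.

No.

The Hessian of f at 0 has rank 1. Corank 1: A-series; mu = 2 gives A_2. The Hessian of g at 0 has rank 2. Corank 0: nondegenerate Morse point, so A_1. f is A_2 but g is A_1, hence not right-equivalent.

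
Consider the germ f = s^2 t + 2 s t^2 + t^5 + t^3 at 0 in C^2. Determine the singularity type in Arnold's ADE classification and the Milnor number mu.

The Hessian of f at 0 is [[0, 0], [0, 0]] with rank 0, so corank 2. A Groebner basis of the Jacobian ideal J(f) in C{s,t} is {s^2/5 + t^4 - t^2/5, s^3 + t^3, s*t + t^2}; counting standard monomials gives mu = 6. Corank 2; j^3 = t*(s + t)^2 has shape L^2 M (L != M), so D-series; mu = 6 gives D_6.

Type D6, Milnor number mu = 6.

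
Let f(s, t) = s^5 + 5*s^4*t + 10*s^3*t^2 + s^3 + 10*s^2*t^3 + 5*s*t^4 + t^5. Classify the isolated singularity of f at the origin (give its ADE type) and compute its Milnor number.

The Hessian of f at 0 has rank 0. Corank 2; j^3 = s^3 is a perfect cube, so E-series; the 5-jet and mu = 8 give E_8.

Type E_{8}, Milnor number mu = 8.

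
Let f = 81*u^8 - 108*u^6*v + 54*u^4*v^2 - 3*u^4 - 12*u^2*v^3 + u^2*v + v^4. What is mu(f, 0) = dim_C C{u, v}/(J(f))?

5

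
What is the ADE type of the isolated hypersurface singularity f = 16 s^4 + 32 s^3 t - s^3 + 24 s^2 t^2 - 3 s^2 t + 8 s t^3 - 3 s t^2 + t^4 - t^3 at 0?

E6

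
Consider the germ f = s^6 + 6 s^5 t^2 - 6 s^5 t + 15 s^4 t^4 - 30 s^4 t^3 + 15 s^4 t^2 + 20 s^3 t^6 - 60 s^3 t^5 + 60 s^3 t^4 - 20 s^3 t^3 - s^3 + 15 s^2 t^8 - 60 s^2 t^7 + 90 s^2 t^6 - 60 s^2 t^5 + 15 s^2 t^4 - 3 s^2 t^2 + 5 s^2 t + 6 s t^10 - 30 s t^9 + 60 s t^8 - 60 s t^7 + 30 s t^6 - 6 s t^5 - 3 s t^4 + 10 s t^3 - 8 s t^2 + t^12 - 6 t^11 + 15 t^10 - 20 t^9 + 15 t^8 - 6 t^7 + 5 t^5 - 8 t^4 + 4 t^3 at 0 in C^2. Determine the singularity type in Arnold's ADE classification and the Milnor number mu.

Type D_7, Milnor number mu = 7.

The Hessian of f at 0 is [[0, 0], [0, 0]] with rank 0, so corank 2. A Groebner basis of the Jacobian ideal J(f) in C{s,t} is {-s^2 + 3*s*t + t^4 - t^3 - 2*t^2, s^3 + 12*s^2 - 35*s*t + 5*t^3 + 22*t^2, s^2*t + 4*s^2 - 71*s*t/6 + t^3/6 + 23*t^2/3, s^2 + s*t^2 - 3*s*t - t^3 + 2*t^2}; counting standard monomials gives mu = 7. Corank 2; j^3 = -(s - 2*t)^2*(s - t) has shape L^2 M (L != M), so D-series; mu = 7 gives D_7.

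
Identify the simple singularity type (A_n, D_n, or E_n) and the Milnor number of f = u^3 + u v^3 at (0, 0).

Type E_7, Milnor number mu = 7.

The Hessian of f at 0 is [[0, 0], [0, 0]] with rank 0, so corank 2. A Groebner basis of the Jacobian ideal J(f) in C{u,v} is {u^3, u*v^2, 3*u^2 + v^3}; counting standard monomials gives mu = 7. Corank 2; j^3 = u^3 is a perfect cube, so E-series; the 4-jet and mu = 7 give E_7.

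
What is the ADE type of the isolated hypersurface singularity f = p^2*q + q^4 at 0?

The Hessian of f at 0 has rank 0. Corank 2; j^3 = p^2*q has shape L^2 M (L != M), so D-series; mu = 5 gives D_5.

D5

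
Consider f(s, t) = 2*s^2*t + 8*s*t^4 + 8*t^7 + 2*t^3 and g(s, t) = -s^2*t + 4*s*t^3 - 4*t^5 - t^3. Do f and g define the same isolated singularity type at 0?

The Hessian of f at 0 is [[0, 0], [0, 0]] with rank 0, so corank 2. A Groebner basis of the Jacobian ideal J(f) in C{s,t} is {t^3, s^2 + 3*t^2, s*t}; counting standard monomials gives mu = 4. Corank 2; j^3 = 2*t*(s^2 + t^2) splits into three distinct lines over C (the quadratic factor has nonzero discriminant), so D_4. The Hessian of g at 0 is [[0, 0], [0, 0]] with rank 0, so corank 2. A Groebner basis of the Jacobian ideal J(g) in C{s,t} is {t^3, s^2 + 3*t^2, s*t}; counting standard monomials gives mu = 4. Corank 2; j^3 = -t*(s^2 + t^2) splits into three distinct lines over C (the quadratic factor has nonzero discriminant), so D_4. Both have type D_4, hence right-equivalent.

Yes.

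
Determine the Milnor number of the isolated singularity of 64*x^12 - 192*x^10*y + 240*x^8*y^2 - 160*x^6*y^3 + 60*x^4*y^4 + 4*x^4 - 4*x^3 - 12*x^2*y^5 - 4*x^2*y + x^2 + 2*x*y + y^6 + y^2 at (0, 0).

5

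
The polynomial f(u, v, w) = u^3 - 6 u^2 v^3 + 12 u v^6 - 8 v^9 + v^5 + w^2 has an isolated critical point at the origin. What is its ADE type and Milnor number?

Type E_8, Milnor number mu = 8.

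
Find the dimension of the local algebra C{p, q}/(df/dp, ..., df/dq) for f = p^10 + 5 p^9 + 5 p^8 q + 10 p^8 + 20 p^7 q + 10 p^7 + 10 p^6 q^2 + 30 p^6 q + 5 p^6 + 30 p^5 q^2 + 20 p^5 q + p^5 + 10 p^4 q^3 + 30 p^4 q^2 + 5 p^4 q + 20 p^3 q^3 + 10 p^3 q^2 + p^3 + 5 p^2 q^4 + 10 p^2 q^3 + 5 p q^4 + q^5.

The Hessian of f at 0 has rank 0. Corank 2; j^3 = p^3 is a perfect cube, so E-series; the 5-jet and mu = 8 give E_8.

8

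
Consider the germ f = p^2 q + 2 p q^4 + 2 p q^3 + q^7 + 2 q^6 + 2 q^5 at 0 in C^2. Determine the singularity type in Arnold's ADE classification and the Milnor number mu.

The Hessian of f at 0 has rank 0. Corank 2; j^3 = p^2*q has shape L^2 M (L != M), so D-series; mu = 6 gives D_6.

Type D_{6}, Milnor number mu = 6.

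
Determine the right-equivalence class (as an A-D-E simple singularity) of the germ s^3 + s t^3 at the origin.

The Hessian of f at 0 is [[0, 0], [0, 0]] with rank 0, so corank 2. A Groebner basis of the Jacobian ideal J(f) in C{s,t} is {s^3, s*t^2, 3*s^2 + t^3}; counting standard monomials gives mu = 7. Corank 2; j^3 = s^3 is a perfect cube, so E-series; the 4-jet and mu = 7 give E_7.

E7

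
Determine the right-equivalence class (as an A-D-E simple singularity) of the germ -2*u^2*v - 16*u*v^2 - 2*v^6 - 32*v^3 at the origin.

D_{7}

The Hessian of f at 0 has rank 0. Corank 2; j^3 = -2*v*(u + 4*v)^2 has shape L^2 M (L != M), so D-series; mu = 7 gives D_7.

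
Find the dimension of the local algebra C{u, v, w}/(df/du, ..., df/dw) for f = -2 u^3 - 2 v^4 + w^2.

6

The Hessian of f at 0 has rank 1. Corank 2; j^3 = -2*u^3 is a perfect cube, so E-series; the 4-jet and mu = 6 give E_6.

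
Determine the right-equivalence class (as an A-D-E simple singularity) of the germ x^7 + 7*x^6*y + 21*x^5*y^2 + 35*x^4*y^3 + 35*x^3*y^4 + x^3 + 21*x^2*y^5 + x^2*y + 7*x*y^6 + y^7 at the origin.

The Hessian of f at 0 has rank 0. Corank 2; j^3 = x^2*(x + y) has shape L^2 M (L != M), so D-series; mu = 8 gives D_8.

D8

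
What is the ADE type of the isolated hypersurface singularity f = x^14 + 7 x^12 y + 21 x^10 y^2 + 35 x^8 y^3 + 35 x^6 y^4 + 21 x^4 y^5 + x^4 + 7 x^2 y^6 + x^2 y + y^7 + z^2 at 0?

The Hessian of f at 0 has rank 1. Corank 2; j^3 = x^2*y has shape L^2 M (L != M), so D-series; mu = 8 gives D_8.

D8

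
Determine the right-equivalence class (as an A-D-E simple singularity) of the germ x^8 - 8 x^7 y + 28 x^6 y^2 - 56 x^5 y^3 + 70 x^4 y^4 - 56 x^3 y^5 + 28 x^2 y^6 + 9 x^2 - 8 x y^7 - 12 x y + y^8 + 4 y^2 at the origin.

A7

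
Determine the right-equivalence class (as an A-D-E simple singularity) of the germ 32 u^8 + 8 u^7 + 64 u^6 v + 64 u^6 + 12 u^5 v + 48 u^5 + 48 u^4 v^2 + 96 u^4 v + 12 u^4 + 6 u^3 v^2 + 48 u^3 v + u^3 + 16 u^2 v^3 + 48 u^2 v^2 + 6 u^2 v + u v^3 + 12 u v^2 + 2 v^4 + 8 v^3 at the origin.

The Hessian of f at 0 has rank 0. Corank 2; j^3 = (u + 2*v)^3 is a perfect cube, so E-series; the 4-jet and mu = 7 give E_7.

E_{7}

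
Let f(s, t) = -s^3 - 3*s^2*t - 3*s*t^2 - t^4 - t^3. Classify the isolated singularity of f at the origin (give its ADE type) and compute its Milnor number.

Type E6, Milnor number mu = 6.

The Hessian of f at 0 is [[0, 0], [0, 0]] with rank 0, so corank 2. A Groebner basis of the Jacobian ideal J(f) in C{s,t} is {t^3, s^2 + 2*s*t + t^2}; counting standard monomials gives mu = 6. Corank 2; j^3 = -(s + t)^3 is a perfect cube, so E-series; the 4-jet and mu = 6 give E_6.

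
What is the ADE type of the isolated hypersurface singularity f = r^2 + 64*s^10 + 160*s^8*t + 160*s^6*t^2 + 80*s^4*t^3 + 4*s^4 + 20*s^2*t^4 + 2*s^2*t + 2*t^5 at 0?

The Hessian of f at 0 has rank 1. Corank 2; j^3 = 2*s^2*t has shape L^2 M (L != M), so D-series; mu = 6 gives D_6.

D_{6}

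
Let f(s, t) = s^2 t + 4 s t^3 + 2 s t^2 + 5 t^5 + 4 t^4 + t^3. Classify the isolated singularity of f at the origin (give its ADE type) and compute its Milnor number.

Type D_6, Milnor number mu = 6.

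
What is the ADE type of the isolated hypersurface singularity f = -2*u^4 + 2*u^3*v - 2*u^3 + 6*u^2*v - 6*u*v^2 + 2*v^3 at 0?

E_{7}

The Hessian of f at 0 has rank 0. Corank 2; j^3 = -2*(u - v)^3 is a perfect cube, so E-series; the 4-jet and mu = 7 give E_7.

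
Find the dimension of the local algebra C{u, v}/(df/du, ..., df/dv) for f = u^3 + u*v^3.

7

The Hessian of f at 0 has rank 0. Corank 2; j^3 = u^3 is a perfect cube, so E-series; the 4-jet and mu = 7 give E_7.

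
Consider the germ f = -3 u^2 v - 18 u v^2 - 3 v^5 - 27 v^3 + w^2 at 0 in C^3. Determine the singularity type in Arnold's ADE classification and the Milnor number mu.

The Hessian of f at 0 has rank 1. Corank 2; j^3 = -3*v*(u + 3*v)^2 has shape L^2 M (L != M), so D-series; mu = 6 gives D_6.

Type D_{6}, Milnor number mu = 6.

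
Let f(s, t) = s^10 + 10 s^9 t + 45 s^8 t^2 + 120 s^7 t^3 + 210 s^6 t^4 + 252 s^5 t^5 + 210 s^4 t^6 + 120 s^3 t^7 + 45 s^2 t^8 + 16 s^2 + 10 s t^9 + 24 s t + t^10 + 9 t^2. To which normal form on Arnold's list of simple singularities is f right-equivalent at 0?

A_9

The Hessian of f at 0 has rank 1. Corank 1: A-series; mu = 9 gives A_9.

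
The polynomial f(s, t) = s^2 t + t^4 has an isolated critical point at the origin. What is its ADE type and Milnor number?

The Hessian of f at 0 has rank 0. Corank 2; j^3 = s^2*t has shape L^2 M (L != M), so D-series; mu = 5 gives D_5.

Type D_{5}, Milnor number mu = 5.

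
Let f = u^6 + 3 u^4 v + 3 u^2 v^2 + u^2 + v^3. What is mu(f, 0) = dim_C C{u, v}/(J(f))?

The Hessian of f at 0 has rank 1. Corank 1: A-series; mu = 2 gives A_2.

2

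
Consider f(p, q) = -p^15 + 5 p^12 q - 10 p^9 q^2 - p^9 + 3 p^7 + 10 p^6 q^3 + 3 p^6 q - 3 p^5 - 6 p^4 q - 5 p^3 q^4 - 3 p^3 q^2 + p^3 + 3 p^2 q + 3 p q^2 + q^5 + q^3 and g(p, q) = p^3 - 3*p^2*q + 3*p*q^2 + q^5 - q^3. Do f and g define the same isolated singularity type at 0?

Yes.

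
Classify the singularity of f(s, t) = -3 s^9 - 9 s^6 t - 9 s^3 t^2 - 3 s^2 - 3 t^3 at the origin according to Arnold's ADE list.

A_2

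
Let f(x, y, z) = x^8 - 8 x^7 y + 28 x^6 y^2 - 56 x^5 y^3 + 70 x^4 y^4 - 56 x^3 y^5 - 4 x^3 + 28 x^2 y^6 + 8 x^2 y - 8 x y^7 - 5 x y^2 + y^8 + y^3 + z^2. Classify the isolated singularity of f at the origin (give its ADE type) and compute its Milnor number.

Type D_{9}, Milnor number mu = 9.

The Hessian of f at 0 is [[0, 0, 0], [0, 0, 0], [0, 0, 2]] with rank 1, so corank 2. A Groebner basis of the Jacobian ideal J(f) in C{x,y,z} is {32*x*y + y^7 - 16*y^2, x*y^2 - y^3/2, x^2 - 3*x*y/2 + y^2/2, z}; counting standard monomials gives mu = 9. Corank 2; j^3 = -(x - y)*(2*x - y)^2 has shape L^2 M (L != M), so D-series; mu = 9 gives D_9.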